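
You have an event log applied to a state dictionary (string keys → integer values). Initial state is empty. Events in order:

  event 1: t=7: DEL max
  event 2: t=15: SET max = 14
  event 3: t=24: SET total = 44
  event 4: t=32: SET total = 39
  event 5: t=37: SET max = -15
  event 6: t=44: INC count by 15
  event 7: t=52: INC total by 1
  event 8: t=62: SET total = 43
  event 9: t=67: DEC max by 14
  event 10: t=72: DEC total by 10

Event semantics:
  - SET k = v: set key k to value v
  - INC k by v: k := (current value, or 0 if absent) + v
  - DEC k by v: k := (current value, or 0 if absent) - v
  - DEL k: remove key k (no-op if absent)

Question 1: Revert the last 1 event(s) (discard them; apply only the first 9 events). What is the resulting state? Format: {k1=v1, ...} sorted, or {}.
Answer: {count=15, max=-29, total=43}

Derivation:
Keep first 9 events (discard last 1):
  after event 1 (t=7: DEL max): {}
  after event 2 (t=15: SET max = 14): {max=14}
  after event 3 (t=24: SET total = 44): {max=14, total=44}
  after event 4 (t=32: SET total = 39): {max=14, total=39}
  after event 5 (t=37: SET max = -15): {max=-15, total=39}
  after event 6 (t=44: INC count by 15): {count=15, max=-15, total=39}
  after event 7 (t=52: INC total by 1): {count=15, max=-15, total=40}
  after event 8 (t=62: SET total = 43): {count=15, max=-15, total=43}
  after event 9 (t=67: DEC max by 14): {count=15, max=-29, total=43}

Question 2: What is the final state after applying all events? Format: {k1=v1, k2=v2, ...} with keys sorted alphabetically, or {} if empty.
Answer: {count=15, max=-29, total=33}

Derivation:
  after event 1 (t=7: DEL max): {}
  after event 2 (t=15: SET max = 14): {max=14}
  after event 3 (t=24: SET total = 44): {max=14, total=44}
  after event 4 (t=32: SET total = 39): {max=14, total=39}
  after event 5 (t=37: SET max = -15): {max=-15, total=39}
  after event 6 (t=44: INC count by 15): {count=15, max=-15, total=39}
  after event 7 (t=52: INC total by 1): {count=15, max=-15, total=40}
  after event 8 (t=62: SET total = 43): {count=15, max=-15, total=43}
  after event 9 (t=67: DEC max by 14): {count=15, max=-29, total=43}
  after event 10 (t=72: DEC total by 10): {count=15, max=-29, total=33}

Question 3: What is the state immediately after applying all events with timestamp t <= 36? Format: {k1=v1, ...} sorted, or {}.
Answer: {max=14, total=39}

Derivation:
Apply events with t <= 36 (4 events):
  after event 1 (t=7: DEL max): {}
  after event 2 (t=15: SET max = 14): {max=14}
  after event 3 (t=24: SET total = 44): {max=14, total=44}
  after event 4 (t=32: SET total = 39): {max=14, total=39}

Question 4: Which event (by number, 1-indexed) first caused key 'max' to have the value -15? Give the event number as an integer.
Answer: 5

Derivation:
Looking for first event where max becomes -15:
  event 2: max = 14
  event 3: max = 14
  event 4: max = 14
  event 5: max 14 -> -15  <-- first match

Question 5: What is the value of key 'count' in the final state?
Answer: 15

Derivation:
Track key 'count' through all 10 events:
  event 1 (t=7: DEL max): count unchanged
  event 2 (t=15: SET max = 14): count unchanged
  event 3 (t=24: SET total = 44): count unchanged
  event 4 (t=32: SET total = 39): count unchanged
  event 5 (t=37: SET max = -15): count unchanged
  event 6 (t=44: INC count by 15): count (absent) -> 15
  event 7 (t=52: INC total by 1): count unchanged
  event 8 (t=62: SET total = 43): count unchanged
  event 9 (t=67: DEC max by 14): count unchanged
  event 10 (t=72: DEC total by 10): count unchanged
Final: count = 15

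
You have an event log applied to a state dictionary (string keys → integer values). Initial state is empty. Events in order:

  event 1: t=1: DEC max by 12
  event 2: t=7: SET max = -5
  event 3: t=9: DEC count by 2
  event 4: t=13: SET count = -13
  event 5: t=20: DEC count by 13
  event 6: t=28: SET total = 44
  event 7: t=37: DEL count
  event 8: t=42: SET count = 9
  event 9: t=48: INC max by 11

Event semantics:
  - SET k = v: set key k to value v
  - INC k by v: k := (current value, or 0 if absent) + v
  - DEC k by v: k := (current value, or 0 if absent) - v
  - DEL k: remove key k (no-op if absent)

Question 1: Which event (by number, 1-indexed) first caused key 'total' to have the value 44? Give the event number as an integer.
Looking for first event where total becomes 44:
  event 6: total (absent) -> 44  <-- first match

Answer: 6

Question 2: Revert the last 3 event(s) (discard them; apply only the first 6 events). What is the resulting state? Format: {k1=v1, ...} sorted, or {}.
Keep first 6 events (discard last 3):
  after event 1 (t=1: DEC max by 12): {max=-12}
  after event 2 (t=7: SET max = -5): {max=-5}
  after event 3 (t=9: DEC count by 2): {count=-2, max=-5}
  after event 4 (t=13: SET count = -13): {count=-13, max=-5}
  after event 5 (t=20: DEC count by 13): {count=-26, max=-5}
  after event 6 (t=28: SET total = 44): {count=-26, max=-5, total=44}

Answer: {count=-26, max=-5, total=44}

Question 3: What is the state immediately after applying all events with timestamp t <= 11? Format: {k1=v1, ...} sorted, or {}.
Apply events with t <= 11 (3 events):
  after event 1 (t=1: DEC max by 12): {max=-12}
  after event 2 (t=7: SET max = -5): {max=-5}
  after event 3 (t=9: DEC count by 2): {count=-2, max=-5}

Answer: {count=-2, max=-5}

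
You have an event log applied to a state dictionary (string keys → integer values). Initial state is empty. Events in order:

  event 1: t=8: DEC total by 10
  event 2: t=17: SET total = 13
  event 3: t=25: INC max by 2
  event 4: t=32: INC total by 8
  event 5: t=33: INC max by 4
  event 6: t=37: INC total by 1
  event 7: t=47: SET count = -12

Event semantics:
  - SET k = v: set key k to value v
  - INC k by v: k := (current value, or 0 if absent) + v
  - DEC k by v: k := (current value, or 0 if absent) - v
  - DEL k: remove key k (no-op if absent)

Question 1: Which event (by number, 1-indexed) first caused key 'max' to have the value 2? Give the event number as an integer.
Answer: 3

Derivation:
Looking for first event where max becomes 2:
  event 3: max (absent) -> 2  <-- first match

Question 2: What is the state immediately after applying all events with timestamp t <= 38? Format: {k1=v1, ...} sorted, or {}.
Answer: {max=6, total=22}

Derivation:
Apply events with t <= 38 (6 events):
  after event 1 (t=8: DEC total by 10): {total=-10}
  after event 2 (t=17: SET total = 13): {total=13}
  after event 3 (t=25: INC max by 2): {max=2, total=13}
  after event 4 (t=32: INC total by 8): {max=2, total=21}
  after event 5 (t=33: INC max by 4): {max=6, total=21}
  after event 6 (t=37: INC total by 1): {max=6, total=22}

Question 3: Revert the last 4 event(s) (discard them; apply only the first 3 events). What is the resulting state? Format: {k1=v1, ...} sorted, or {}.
Answer: {max=2, total=13}

Derivation:
Keep first 3 events (discard last 4):
  after event 1 (t=8: DEC total by 10): {total=-10}
  after event 2 (t=17: SET total = 13): {total=13}
  after event 3 (t=25: INC max by 2): {max=2, total=13}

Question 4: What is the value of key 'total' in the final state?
Answer: 22

Derivation:
Track key 'total' through all 7 events:
  event 1 (t=8: DEC total by 10): total (absent) -> -10
  event 2 (t=17: SET total = 13): total -10 -> 13
  event 3 (t=25: INC max by 2): total unchanged
  event 4 (t=32: INC total by 8): total 13 -> 21
  event 5 (t=33: INC max by 4): total unchanged
  event 6 (t=37: INC total by 1): total 21 -> 22
  event 7 (t=47: SET count = -12): total unchanged
Final: total = 22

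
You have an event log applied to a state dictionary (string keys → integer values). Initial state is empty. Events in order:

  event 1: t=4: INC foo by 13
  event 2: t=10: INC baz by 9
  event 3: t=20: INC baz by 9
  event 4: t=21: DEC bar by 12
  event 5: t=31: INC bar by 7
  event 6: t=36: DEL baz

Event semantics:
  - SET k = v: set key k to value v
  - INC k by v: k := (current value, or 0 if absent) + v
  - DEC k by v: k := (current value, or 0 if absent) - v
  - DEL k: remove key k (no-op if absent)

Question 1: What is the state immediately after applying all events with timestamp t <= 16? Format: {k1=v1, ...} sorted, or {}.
Answer: {baz=9, foo=13}

Derivation:
Apply events with t <= 16 (2 events):
  after event 1 (t=4: INC foo by 13): {foo=13}
  after event 2 (t=10: INC baz by 9): {baz=9, foo=13}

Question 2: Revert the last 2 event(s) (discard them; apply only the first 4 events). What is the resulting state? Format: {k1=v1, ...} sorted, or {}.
Keep first 4 events (discard last 2):
  after event 1 (t=4: INC foo by 13): {foo=13}
  after event 2 (t=10: INC baz by 9): {baz=9, foo=13}
  after event 3 (t=20: INC baz by 9): {baz=18, foo=13}
  after event 4 (t=21: DEC bar by 12): {bar=-12, baz=18, foo=13}

Answer: {bar=-12, baz=18, foo=13}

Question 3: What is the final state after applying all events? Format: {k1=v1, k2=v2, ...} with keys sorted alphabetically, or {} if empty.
Answer: {bar=-5, foo=13}

Derivation:
  after event 1 (t=4: INC foo by 13): {foo=13}
  after event 2 (t=10: INC baz by 9): {baz=9, foo=13}
  after event 3 (t=20: INC baz by 9): {baz=18, foo=13}
  after event 4 (t=21: DEC bar by 12): {bar=-12, baz=18, foo=13}
  after event 5 (t=31: INC bar by 7): {bar=-5, baz=18, foo=13}
  after event 6 (t=36: DEL baz): {bar=-5, foo=13}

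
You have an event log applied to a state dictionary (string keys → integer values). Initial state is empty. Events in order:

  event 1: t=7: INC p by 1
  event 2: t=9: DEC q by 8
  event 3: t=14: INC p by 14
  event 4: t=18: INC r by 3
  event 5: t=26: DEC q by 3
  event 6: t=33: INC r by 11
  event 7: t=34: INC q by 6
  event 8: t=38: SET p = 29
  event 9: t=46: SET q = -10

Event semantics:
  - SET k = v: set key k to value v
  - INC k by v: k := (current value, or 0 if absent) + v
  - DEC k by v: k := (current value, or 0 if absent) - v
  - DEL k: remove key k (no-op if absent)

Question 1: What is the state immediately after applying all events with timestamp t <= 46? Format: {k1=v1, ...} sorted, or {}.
Answer: {p=29, q=-10, r=14}

Derivation:
Apply events with t <= 46 (9 events):
  after event 1 (t=7: INC p by 1): {p=1}
  after event 2 (t=9: DEC q by 8): {p=1, q=-8}
  after event 3 (t=14: INC p by 14): {p=15, q=-8}
  after event 4 (t=18: INC r by 3): {p=15, q=-8, r=3}
  after event 5 (t=26: DEC q by 3): {p=15, q=-11, r=3}
  after event 6 (t=33: INC r by 11): {p=15, q=-11, r=14}
  after event 7 (t=34: INC q by 6): {p=15, q=-5, r=14}
  after event 8 (t=38: SET p = 29): {p=29, q=-5, r=14}
  after event 9 (t=46: SET q = -10): {p=29, q=-10, r=14}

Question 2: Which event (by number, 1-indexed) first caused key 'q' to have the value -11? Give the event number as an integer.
Looking for first event where q becomes -11:
  event 2: q = -8
  event 3: q = -8
  event 4: q = -8
  event 5: q -8 -> -11  <-- first match

Answer: 5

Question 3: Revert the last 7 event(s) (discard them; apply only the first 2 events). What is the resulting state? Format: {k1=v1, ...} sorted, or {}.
Answer: {p=1, q=-8}

Derivation:
Keep first 2 events (discard last 7):
  after event 1 (t=7: INC p by 1): {p=1}
  after event 2 (t=9: DEC q by 8): {p=1, q=-8}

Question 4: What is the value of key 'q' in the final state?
Track key 'q' through all 9 events:
  event 1 (t=7: INC p by 1): q unchanged
  event 2 (t=9: DEC q by 8): q (absent) -> -8
  event 3 (t=14: INC p by 14): q unchanged
  event 4 (t=18: INC r by 3): q unchanged
  event 5 (t=26: DEC q by 3): q -8 -> -11
  event 6 (t=33: INC r by 11): q unchanged
  event 7 (t=34: INC q by 6): q -11 -> -5
  event 8 (t=38: SET p = 29): q unchanged
  event 9 (t=46: SET q = -10): q -5 -> -10
Final: q = -10

Answer: -10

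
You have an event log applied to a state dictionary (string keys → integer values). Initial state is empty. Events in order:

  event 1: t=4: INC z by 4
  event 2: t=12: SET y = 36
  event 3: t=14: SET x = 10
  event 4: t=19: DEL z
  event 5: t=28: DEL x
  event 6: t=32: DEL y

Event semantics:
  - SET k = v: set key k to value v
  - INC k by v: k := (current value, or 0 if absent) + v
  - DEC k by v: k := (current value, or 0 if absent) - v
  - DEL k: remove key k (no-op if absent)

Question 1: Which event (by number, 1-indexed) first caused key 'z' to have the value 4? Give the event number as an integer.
Looking for first event where z becomes 4:
  event 1: z (absent) -> 4  <-- first match

Answer: 1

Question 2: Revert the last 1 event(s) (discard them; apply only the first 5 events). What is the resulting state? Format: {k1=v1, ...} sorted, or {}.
Answer: {y=36}

Derivation:
Keep first 5 events (discard last 1):
  after event 1 (t=4: INC z by 4): {z=4}
  after event 2 (t=12: SET y = 36): {y=36, z=4}
  after event 3 (t=14: SET x = 10): {x=10, y=36, z=4}
  after event 4 (t=19: DEL z): {x=10, y=36}
  after event 5 (t=28: DEL x): {y=36}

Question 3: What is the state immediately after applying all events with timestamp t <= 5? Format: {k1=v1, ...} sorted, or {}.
Apply events with t <= 5 (1 events):
  after event 1 (t=4: INC z by 4): {z=4}

Answer: {z=4}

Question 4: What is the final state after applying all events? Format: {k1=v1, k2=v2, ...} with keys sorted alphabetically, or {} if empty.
  after event 1 (t=4: INC z by 4): {z=4}
  after event 2 (t=12: SET y = 36): {y=36, z=4}
  after event 3 (t=14: SET x = 10): {x=10, y=36, z=4}
  after event 4 (t=19: DEL z): {x=10, y=36}
  after event 5 (t=28: DEL x): {y=36}
  after event 6 (t=32: DEL y): {}

Answer: {}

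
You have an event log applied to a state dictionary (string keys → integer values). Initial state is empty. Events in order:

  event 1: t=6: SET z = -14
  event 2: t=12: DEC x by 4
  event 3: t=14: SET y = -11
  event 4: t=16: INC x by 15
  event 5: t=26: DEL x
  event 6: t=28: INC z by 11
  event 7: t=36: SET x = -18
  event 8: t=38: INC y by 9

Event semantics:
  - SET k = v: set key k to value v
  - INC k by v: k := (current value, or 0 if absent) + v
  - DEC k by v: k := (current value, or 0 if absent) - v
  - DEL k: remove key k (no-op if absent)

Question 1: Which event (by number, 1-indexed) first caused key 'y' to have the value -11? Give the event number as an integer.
Looking for first event where y becomes -11:
  event 3: y (absent) -> -11  <-- first match

Answer: 3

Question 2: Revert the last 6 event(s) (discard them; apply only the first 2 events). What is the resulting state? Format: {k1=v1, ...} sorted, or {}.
Answer: {x=-4, z=-14}

Derivation:
Keep first 2 events (discard last 6):
  after event 1 (t=6: SET z = -14): {z=-14}
  after event 2 (t=12: DEC x by 4): {x=-4, z=-14}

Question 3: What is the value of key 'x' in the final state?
Answer: -18

Derivation:
Track key 'x' through all 8 events:
  event 1 (t=6: SET z = -14): x unchanged
  event 2 (t=12: DEC x by 4): x (absent) -> -4
  event 3 (t=14: SET y = -11): x unchanged
  event 4 (t=16: INC x by 15): x -4 -> 11
  event 5 (t=26: DEL x): x 11 -> (absent)
  event 6 (t=28: INC z by 11): x unchanged
  event 7 (t=36: SET x = -18): x (absent) -> -18
  event 8 (t=38: INC y by 9): x unchanged
Final: x = -18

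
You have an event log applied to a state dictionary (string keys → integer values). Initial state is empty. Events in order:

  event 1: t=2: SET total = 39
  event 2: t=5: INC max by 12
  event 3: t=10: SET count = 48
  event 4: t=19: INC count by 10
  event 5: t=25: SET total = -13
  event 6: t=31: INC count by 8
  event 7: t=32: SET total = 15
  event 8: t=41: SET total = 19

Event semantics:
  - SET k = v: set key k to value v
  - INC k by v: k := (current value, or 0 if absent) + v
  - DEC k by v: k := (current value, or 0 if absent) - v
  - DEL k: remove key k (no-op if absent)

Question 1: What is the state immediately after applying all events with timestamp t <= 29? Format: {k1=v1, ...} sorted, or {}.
Answer: {count=58, max=12, total=-13}

Derivation:
Apply events with t <= 29 (5 events):
  after event 1 (t=2: SET total = 39): {total=39}
  after event 2 (t=5: INC max by 12): {max=12, total=39}
  after event 3 (t=10: SET count = 48): {count=48, max=12, total=39}
  after event 4 (t=19: INC count by 10): {count=58, max=12, total=39}
  after event 5 (t=25: SET total = -13): {count=58, max=12, total=-13}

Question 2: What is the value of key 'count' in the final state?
Answer: 66

Derivation:
Track key 'count' through all 8 events:
  event 1 (t=2: SET total = 39): count unchanged
  event 2 (t=5: INC max by 12): count unchanged
  event 3 (t=10: SET count = 48): count (absent) -> 48
  event 4 (t=19: INC count by 10): count 48 -> 58
  event 5 (t=25: SET total = -13): count unchanged
  event 6 (t=31: INC count by 8): count 58 -> 66
  event 7 (t=32: SET total = 15): count unchanged
  event 8 (t=41: SET total = 19): count unchanged
Final: count = 66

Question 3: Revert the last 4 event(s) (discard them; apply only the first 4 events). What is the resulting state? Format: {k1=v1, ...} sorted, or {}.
Answer: {count=58, max=12, total=39}

Derivation:
Keep first 4 events (discard last 4):
  after event 1 (t=2: SET total = 39): {total=39}
  after event 2 (t=5: INC max by 12): {max=12, total=39}
  after event 3 (t=10: SET count = 48): {count=48, max=12, total=39}
  after event 4 (t=19: INC count by 10): {count=58, max=12, total=39}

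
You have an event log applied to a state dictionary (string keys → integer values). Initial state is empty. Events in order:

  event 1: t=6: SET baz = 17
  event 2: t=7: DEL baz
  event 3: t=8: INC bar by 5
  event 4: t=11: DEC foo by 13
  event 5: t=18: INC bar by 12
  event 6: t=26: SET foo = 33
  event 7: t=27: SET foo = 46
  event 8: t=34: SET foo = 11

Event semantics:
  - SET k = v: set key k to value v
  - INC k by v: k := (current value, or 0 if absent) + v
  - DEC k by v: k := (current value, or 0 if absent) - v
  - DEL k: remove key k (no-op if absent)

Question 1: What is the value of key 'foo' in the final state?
Track key 'foo' through all 8 events:
  event 1 (t=6: SET baz = 17): foo unchanged
  event 2 (t=7: DEL baz): foo unchanged
  event 3 (t=8: INC bar by 5): foo unchanged
  event 4 (t=11: DEC foo by 13): foo (absent) -> -13
  event 5 (t=18: INC bar by 12): foo unchanged
  event 6 (t=26: SET foo = 33): foo -13 -> 33
  event 7 (t=27: SET foo = 46): foo 33 -> 46
  event 8 (t=34: SET foo = 11): foo 46 -> 11
Final: foo = 11

Answer: 11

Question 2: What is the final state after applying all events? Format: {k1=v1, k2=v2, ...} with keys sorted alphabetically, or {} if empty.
Answer: {bar=17, foo=11}

Derivation:
  after event 1 (t=6: SET baz = 17): {baz=17}
  after event 2 (t=7: DEL baz): {}
  after event 3 (t=8: INC bar by 5): {bar=5}
  after event 4 (t=11: DEC foo by 13): {bar=5, foo=-13}
  after event 5 (t=18: INC bar by 12): {bar=17, foo=-13}
  after event 6 (t=26: SET foo = 33): {bar=17, foo=33}
  after event 7 (t=27: SET foo = 46): {bar=17, foo=46}
  after event 8 (t=34: SET foo = 11): {bar=17, foo=11}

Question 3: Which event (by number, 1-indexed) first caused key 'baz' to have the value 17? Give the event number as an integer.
Answer: 1

Derivation:
Looking for first event where baz becomes 17:
  event 1: baz (absent) -> 17  <-- first match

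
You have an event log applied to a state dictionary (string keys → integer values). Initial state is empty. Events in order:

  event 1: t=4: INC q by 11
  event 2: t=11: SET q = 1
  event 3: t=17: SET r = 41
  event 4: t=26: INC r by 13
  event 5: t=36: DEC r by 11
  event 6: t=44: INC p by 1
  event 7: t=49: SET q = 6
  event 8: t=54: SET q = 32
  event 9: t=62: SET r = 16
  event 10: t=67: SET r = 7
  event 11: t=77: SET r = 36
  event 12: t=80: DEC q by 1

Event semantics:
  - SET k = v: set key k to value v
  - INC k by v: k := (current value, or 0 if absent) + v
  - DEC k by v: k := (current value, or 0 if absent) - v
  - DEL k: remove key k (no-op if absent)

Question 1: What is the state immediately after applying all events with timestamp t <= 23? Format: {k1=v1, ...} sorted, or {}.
Apply events with t <= 23 (3 events):
  after event 1 (t=4: INC q by 11): {q=11}
  after event 2 (t=11: SET q = 1): {q=1}
  after event 3 (t=17: SET r = 41): {q=1, r=41}

Answer: {q=1, r=41}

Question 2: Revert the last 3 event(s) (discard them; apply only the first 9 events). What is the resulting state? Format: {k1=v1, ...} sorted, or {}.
Keep first 9 events (discard last 3):
  after event 1 (t=4: INC q by 11): {q=11}
  after event 2 (t=11: SET q = 1): {q=1}
  after event 3 (t=17: SET r = 41): {q=1, r=41}
  after event 4 (t=26: INC r by 13): {q=1, r=54}
  after event 5 (t=36: DEC r by 11): {q=1, r=43}
  after event 6 (t=44: INC p by 1): {p=1, q=1, r=43}
  after event 7 (t=49: SET q = 6): {p=1, q=6, r=43}
  after event 8 (t=54: SET q = 32): {p=1, q=32, r=43}
  after event 9 (t=62: SET r = 16): {p=1, q=32, r=16}

Answer: {p=1, q=32, r=16}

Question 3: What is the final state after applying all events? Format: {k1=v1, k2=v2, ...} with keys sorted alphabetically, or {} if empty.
Answer: {p=1, q=31, r=36}

Derivation:
  after event 1 (t=4: INC q by 11): {q=11}
  after event 2 (t=11: SET q = 1): {q=1}
  after event 3 (t=17: SET r = 41): {q=1, r=41}
  after event 4 (t=26: INC r by 13): {q=1, r=54}
  after event 5 (t=36: DEC r by 11): {q=1, r=43}
  after event 6 (t=44: INC p by 1): {p=1, q=1, r=43}
  after event 7 (t=49: SET q = 6): {p=1, q=6, r=43}
  after event 8 (t=54: SET q = 32): {p=1, q=32, r=43}
  after event 9 (t=62: SET r = 16): {p=1, q=32, r=16}
  after event 10 (t=67: SET r = 7): {p=1, q=32, r=7}
  after event 11 (t=77: SET r = 36): {p=1, q=32, r=36}
  after event 12 (t=80: DEC q by 1): {p=1, q=31, r=36}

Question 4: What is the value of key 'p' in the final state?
Answer: 1

Derivation:
Track key 'p' through all 12 events:
  event 1 (t=4: INC q by 11): p unchanged
  event 2 (t=11: SET q = 1): p unchanged
  event 3 (t=17: SET r = 41): p unchanged
  event 4 (t=26: INC r by 13): p unchanged
  event 5 (t=36: DEC r by 11): p unchanged
  event 6 (t=44: INC p by 1): p (absent) -> 1
  event 7 (t=49: SET q = 6): p unchanged
  event 8 (t=54: SET q = 32): p unchanged
  event 9 (t=62: SET r = 16): p unchanged
  event 10 (t=67: SET r = 7): p unchanged
  event 11 (t=77: SET r = 36): p unchanged
  event 12 (t=80: DEC q by 1): p unchanged
Final: p = 1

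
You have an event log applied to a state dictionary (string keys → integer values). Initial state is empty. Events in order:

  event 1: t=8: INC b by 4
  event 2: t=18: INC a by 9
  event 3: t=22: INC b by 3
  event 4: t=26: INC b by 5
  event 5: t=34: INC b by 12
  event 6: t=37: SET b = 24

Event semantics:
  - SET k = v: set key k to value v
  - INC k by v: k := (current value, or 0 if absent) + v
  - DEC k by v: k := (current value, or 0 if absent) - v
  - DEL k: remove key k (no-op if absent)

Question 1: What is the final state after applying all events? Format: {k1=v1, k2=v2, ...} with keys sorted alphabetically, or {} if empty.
  after event 1 (t=8: INC b by 4): {b=4}
  after event 2 (t=18: INC a by 9): {a=9, b=4}
  after event 3 (t=22: INC b by 3): {a=9, b=7}
  after event 4 (t=26: INC b by 5): {a=9, b=12}
  after event 5 (t=34: INC b by 12): {a=9, b=24}
  after event 6 (t=37: SET b = 24): {a=9, b=24}

Answer: {a=9, b=24}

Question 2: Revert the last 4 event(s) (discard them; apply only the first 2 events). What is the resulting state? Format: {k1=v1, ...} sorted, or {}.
Answer: {a=9, b=4}

Derivation:
Keep first 2 events (discard last 4):
  after event 1 (t=8: INC b by 4): {b=4}
  after event 2 (t=18: INC a by 9): {a=9, b=4}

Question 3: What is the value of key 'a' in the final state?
Track key 'a' through all 6 events:
  event 1 (t=8: INC b by 4): a unchanged
  event 2 (t=18: INC a by 9): a (absent) -> 9
  event 3 (t=22: INC b by 3): a unchanged
  event 4 (t=26: INC b by 5): a unchanged
  event 5 (t=34: INC b by 12): a unchanged
  event 6 (t=37: SET b = 24): a unchanged
Final: a = 9

Answer: 9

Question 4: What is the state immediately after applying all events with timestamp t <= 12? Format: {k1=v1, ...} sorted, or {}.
Answer: {b=4}

Derivation:
Apply events with t <= 12 (1 events):
  after event 1 (t=8: INC b by 4): {b=4}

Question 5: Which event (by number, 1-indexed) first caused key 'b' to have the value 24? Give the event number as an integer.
Looking for first event where b becomes 24:
  event 1: b = 4
  event 2: b = 4
  event 3: b = 7
  event 4: b = 12
  event 5: b 12 -> 24  <-- first match

Answer: 5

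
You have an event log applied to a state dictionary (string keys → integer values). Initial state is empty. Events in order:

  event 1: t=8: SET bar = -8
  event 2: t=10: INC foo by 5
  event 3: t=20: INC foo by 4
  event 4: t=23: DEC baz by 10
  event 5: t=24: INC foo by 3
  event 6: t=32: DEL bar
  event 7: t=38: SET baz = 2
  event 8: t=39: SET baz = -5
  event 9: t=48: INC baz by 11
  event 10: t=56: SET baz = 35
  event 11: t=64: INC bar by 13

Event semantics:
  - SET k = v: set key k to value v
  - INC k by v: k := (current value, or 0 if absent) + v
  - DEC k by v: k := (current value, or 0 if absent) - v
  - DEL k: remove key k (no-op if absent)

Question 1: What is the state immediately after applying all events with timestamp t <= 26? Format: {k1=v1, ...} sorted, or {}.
Apply events with t <= 26 (5 events):
  after event 1 (t=8: SET bar = -8): {bar=-8}
  after event 2 (t=10: INC foo by 5): {bar=-8, foo=5}
  after event 3 (t=20: INC foo by 4): {bar=-8, foo=9}
  after event 4 (t=23: DEC baz by 10): {bar=-8, baz=-10, foo=9}
  after event 5 (t=24: INC foo by 3): {bar=-8, baz=-10, foo=12}

Answer: {bar=-8, baz=-10, foo=12}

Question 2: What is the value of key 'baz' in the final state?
Track key 'baz' through all 11 events:
  event 1 (t=8: SET bar = -8): baz unchanged
  event 2 (t=10: INC foo by 5): baz unchanged
  event 3 (t=20: INC foo by 4): baz unchanged
  event 4 (t=23: DEC baz by 10): baz (absent) -> -10
  event 5 (t=24: INC foo by 3): baz unchanged
  event 6 (t=32: DEL bar): baz unchanged
  event 7 (t=38: SET baz = 2): baz -10 -> 2
  event 8 (t=39: SET baz = -5): baz 2 -> -5
  event 9 (t=48: INC baz by 11): baz -5 -> 6
  event 10 (t=56: SET baz = 35): baz 6 -> 35
  event 11 (t=64: INC bar by 13): baz unchanged
Final: baz = 35

Answer: 35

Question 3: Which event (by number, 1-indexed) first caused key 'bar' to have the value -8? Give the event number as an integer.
Answer: 1

Derivation:
Looking for first event where bar becomes -8:
  event 1: bar (absent) -> -8  <-- first match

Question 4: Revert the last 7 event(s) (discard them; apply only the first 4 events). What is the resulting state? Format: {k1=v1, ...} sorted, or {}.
Keep first 4 events (discard last 7):
  after event 1 (t=8: SET bar = -8): {bar=-8}
  after event 2 (t=10: INC foo by 5): {bar=-8, foo=5}
  after event 3 (t=20: INC foo by 4): {bar=-8, foo=9}
  after event 4 (t=23: DEC baz by 10): {bar=-8, baz=-10, foo=9}

Answer: {bar=-8, baz=-10, foo=9}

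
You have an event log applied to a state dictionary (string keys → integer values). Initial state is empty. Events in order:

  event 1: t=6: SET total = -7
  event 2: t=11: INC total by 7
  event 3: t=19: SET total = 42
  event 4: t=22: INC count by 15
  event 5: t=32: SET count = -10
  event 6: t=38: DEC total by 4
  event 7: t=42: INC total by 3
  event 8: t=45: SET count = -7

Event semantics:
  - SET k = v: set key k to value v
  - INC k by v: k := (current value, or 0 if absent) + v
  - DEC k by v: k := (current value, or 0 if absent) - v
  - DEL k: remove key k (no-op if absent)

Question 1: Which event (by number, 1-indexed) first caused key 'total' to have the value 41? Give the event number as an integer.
Looking for first event where total becomes 41:
  event 1: total = -7
  event 2: total = 0
  event 3: total = 42
  event 4: total = 42
  event 5: total = 42
  event 6: total = 38
  event 7: total 38 -> 41  <-- first match

Answer: 7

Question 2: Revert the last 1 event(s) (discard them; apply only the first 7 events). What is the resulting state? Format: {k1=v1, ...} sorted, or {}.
Keep first 7 events (discard last 1):
  after event 1 (t=6: SET total = -7): {total=-7}
  after event 2 (t=11: INC total by 7): {total=0}
  after event 3 (t=19: SET total = 42): {total=42}
  after event 4 (t=22: INC count by 15): {count=15, total=42}
  after event 5 (t=32: SET count = -10): {count=-10, total=42}
  after event 6 (t=38: DEC total by 4): {count=-10, total=38}
  after event 7 (t=42: INC total by 3): {count=-10, total=41}

Answer: {count=-10, total=41}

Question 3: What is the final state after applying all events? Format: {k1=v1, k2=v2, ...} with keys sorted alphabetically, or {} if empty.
  after event 1 (t=6: SET total = -7): {total=-7}
  after event 2 (t=11: INC total by 7): {total=0}
  after event 3 (t=19: SET total = 42): {total=42}
  after event 4 (t=22: INC count by 15): {count=15, total=42}
  after event 5 (t=32: SET count = -10): {count=-10, total=42}
  after event 6 (t=38: DEC total by 4): {count=-10, total=38}
  after event 7 (t=42: INC total by 3): {count=-10, total=41}
  after event 8 (t=45: SET count = -7): {count=-7, total=41}

Answer: {count=-7, total=41}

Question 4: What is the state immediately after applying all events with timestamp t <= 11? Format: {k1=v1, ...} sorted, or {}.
Answer: {total=0}

Derivation:
Apply events with t <= 11 (2 events):
  after event 1 (t=6: SET total = -7): {total=-7}
  after event 2 (t=11: INC total by 7): {total=0}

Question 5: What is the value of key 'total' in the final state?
Answer: 41

Derivation:
Track key 'total' through all 8 events:
  event 1 (t=6: SET total = -7): total (absent) -> -7
  event 2 (t=11: INC total by 7): total -7 -> 0
  event 3 (t=19: SET total = 42): total 0 -> 42
  event 4 (t=22: INC count by 15): total unchanged
  event 5 (t=32: SET count = -10): total unchanged
  event 6 (t=38: DEC total by 4): total 42 -> 38
  event 7 (t=42: INC total by 3): total 38 -> 41
  event 8 (t=45: SET count = -7): total unchanged
Final: total = 41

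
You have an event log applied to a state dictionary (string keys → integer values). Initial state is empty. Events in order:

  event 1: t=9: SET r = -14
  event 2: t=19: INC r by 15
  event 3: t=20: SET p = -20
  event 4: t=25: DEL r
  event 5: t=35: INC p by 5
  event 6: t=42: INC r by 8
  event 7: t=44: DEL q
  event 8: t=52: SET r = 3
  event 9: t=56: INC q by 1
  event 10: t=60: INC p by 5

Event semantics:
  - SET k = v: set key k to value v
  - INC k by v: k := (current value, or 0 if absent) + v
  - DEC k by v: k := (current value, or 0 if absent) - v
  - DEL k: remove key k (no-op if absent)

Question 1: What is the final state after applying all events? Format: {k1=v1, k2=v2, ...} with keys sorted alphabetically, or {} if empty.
Answer: {p=-10, q=1, r=3}

Derivation:
  after event 1 (t=9: SET r = -14): {r=-14}
  after event 2 (t=19: INC r by 15): {r=1}
  after event 3 (t=20: SET p = -20): {p=-20, r=1}
  after event 4 (t=25: DEL r): {p=-20}
  after event 5 (t=35: INC p by 5): {p=-15}
  after event 6 (t=42: INC r by 8): {p=-15, r=8}
  after event 7 (t=44: DEL q): {p=-15, r=8}
  after event 8 (t=52: SET r = 3): {p=-15, r=3}
  after event 9 (t=56: INC q by 1): {p=-15, q=1, r=3}
  after event 10 (t=60: INC p by 5): {p=-10, q=1, r=3}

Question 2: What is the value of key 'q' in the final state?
Answer: 1

Derivation:
Track key 'q' through all 10 events:
  event 1 (t=9: SET r = -14): q unchanged
  event 2 (t=19: INC r by 15): q unchanged
  event 3 (t=20: SET p = -20): q unchanged
  event 4 (t=25: DEL r): q unchanged
  event 5 (t=35: INC p by 5): q unchanged
  event 6 (t=42: INC r by 8): q unchanged
  event 7 (t=44: DEL q): q (absent) -> (absent)
  event 8 (t=52: SET r = 3): q unchanged
  event 9 (t=56: INC q by 1): q (absent) -> 1
  event 10 (t=60: INC p by 5): q unchanged
Final: q = 1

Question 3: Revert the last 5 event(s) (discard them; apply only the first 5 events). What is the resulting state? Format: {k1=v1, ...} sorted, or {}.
Keep first 5 events (discard last 5):
  after event 1 (t=9: SET r = -14): {r=-14}
  after event 2 (t=19: INC r by 15): {r=1}
  after event 3 (t=20: SET p = -20): {p=-20, r=1}
  after event 4 (t=25: DEL r): {p=-20}
  after event 5 (t=35: INC p by 5): {p=-15}

Answer: {p=-15}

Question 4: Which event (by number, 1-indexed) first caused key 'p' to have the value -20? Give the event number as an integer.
Answer: 3

Derivation:
Looking for first event where p becomes -20:
  event 3: p (absent) -> -20  <-- first match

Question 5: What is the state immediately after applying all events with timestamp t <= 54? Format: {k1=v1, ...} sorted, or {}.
Apply events with t <= 54 (8 events):
  after event 1 (t=9: SET r = -14): {r=-14}
  after event 2 (t=19: INC r by 15): {r=1}
  after event 3 (t=20: SET p = -20): {p=-20, r=1}
  after event 4 (t=25: DEL r): {p=-20}
  after event 5 (t=35: INC p by 5): {p=-15}
  after event 6 (t=42: INC r by 8): {p=-15, r=8}
  after event 7 (t=44: DEL q): {p=-15, r=8}
  after event 8 (t=52: SET r = 3): {p=-15, r=3}

Answer: {p=-15, r=3}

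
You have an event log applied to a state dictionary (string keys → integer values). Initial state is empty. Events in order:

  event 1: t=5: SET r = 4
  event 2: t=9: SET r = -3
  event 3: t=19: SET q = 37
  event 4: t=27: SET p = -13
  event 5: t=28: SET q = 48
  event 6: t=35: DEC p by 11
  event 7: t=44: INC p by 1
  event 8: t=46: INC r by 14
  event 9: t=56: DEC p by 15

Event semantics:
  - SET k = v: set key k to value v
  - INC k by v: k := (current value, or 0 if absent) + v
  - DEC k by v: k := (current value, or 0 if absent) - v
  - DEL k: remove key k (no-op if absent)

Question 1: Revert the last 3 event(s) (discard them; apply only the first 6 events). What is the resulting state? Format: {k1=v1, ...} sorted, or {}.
Keep first 6 events (discard last 3):
  after event 1 (t=5: SET r = 4): {r=4}
  after event 2 (t=9: SET r = -3): {r=-3}
  after event 3 (t=19: SET q = 37): {q=37, r=-3}
  after event 4 (t=27: SET p = -13): {p=-13, q=37, r=-3}
  after event 5 (t=28: SET q = 48): {p=-13, q=48, r=-3}
  after event 6 (t=35: DEC p by 11): {p=-24, q=48, r=-3}

Answer: {p=-24, q=48, r=-3}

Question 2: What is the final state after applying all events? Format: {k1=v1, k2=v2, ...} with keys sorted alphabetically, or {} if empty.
  after event 1 (t=5: SET r = 4): {r=4}
  after event 2 (t=9: SET r = -3): {r=-3}
  after event 3 (t=19: SET q = 37): {q=37, r=-3}
  after event 4 (t=27: SET p = -13): {p=-13, q=37, r=-3}
  after event 5 (t=28: SET q = 48): {p=-13, q=48, r=-3}
  after event 6 (t=35: DEC p by 11): {p=-24, q=48, r=-3}
  after event 7 (t=44: INC p by 1): {p=-23, q=48, r=-3}
  after event 8 (t=46: INC r by 14): {p=-23, q=48, r=11}
  after event 9 (t=56: DEC p by 15): {p=-38, q=48, r=11}

Answer: {p=-38, q=48, r=11}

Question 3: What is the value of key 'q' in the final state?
Track key 'q' through all 9 events:
  event 1 (t=5: SET r = 4): q unchanged
  event 2 (t=9: SET r = -3): q unchanged
  event 3 (t=19: SET q = 37): q (absent) -> 37
  event 4 (t=27: SET p = -13): q unchanged
  event 5 (t=28: SET q = 48): q 37 -> 48
  event 6 (t=35: DEC p by 11): q unchanged
  event 7 (t=44: INC p by 1): q unchanged
  event 8 (t=46: INC r by 14): q unchanged
  event 9 (t=56: DEC p by 15): q unchanged
Final: q = 48

Answer: 48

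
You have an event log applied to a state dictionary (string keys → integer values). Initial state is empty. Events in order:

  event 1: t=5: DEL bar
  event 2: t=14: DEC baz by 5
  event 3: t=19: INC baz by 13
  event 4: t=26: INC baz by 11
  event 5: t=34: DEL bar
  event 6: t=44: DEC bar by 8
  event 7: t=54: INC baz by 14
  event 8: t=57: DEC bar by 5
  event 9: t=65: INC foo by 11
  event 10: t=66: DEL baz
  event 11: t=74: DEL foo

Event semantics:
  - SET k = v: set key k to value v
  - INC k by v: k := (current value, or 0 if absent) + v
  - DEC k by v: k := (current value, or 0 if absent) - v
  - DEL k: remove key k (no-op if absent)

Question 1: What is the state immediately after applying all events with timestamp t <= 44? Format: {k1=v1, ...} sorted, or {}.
Apply events with t <= 44 (6 events):
  after event 1 (t=5: DEL bar): {}
  after event 2 (t=14: DEC baz by 5): {baz=-5}
  after event 3 (t=19: INC baz by 13): {baz=8}
  after event 4 (t=26: INC baz by 11): {baz=19}
  after event 5 (t=34: DEL bar): {baz=19}
  after event 6 (t=44: DEC bar by 8): {bar=-8, baz=19}

Answer: {bar=-8, baz=19}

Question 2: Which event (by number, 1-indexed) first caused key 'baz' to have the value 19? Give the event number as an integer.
Answer: 4

Derivation:
Looking for first event where baz becomes 19:
  event 2: baz = -5
  event 3: baz = 8
  event 4: baz 8 -> 19  <-- first match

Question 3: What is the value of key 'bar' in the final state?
Answer: -13

Derivation:
Track key 'bar' through all 11 events:
  event 1 (t=5: DEL bar): bar (absent) -> (absent)
  event 2 (t=14: DEC baz by 5): bar unchanged
  event 3 (t=19: INC baz by 13): bar unchanged
  event 4 (t=26: INC baz by 11): bar unchanged
  event 5 (t=34: DEL bar): bar (absent) -> (absent)
  event 6 (t=44: DEC bar by 8): bar (absent) -> -8
  event 7 (t=54: INC baz by 14): bar unchanged
  event 8 (t=57: DEC bar by 5): bar -8 -> -13
  event 9 (t=65: INC foo by 11): bar unchanged
  event 10 (t=66: DEL baz): bar unchanged
  event 11 (t=74: DEL foo): bar unchanged
Final: bar = -13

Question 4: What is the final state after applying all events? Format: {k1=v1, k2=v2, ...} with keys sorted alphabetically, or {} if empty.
Answer: {bar=-13}

Derivation:
  after event 1 (t=5: DEL bar): {}
  after event 2 (t=14: DEC baz by 5): {baz=-5}
  after event 3 (t=19: INC baz by 13): {baz=8}
  after event 4 (t=26: INC baz by 11): {baz=19}
  after event 5 (t=34: DEL bar): {baz=19}
  after event 6 (t=44: DEC bar by 8): {bar=-8, baz=19}
  after event 7 (t=54: INC baz by 14): {bar=-8, baz=33}
  after event 8 (t=57: DEC bar by 5): {bar=-13, baz=33}
  after event 9 (t=65: INC foo by 11): {bar=-13, baz=33, foo=11}
  after event 10 (t=66: DEL baz): {bar=-13, foo=11}
  after event 11 (t=74: DEL foo): {bar=-13}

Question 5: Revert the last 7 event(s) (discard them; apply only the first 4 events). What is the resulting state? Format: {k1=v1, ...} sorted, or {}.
Answer: {baz=19}

Derivation:
Keep first 4 events (discard last 7):
  after event 1 (t=5: DEL bar): {}
  after event 2 (t=14: DEC baz by 5): {baz=-5}
  after event 3 (t=19: INC baz by 13): {baz=8}
  after event 4 (t=26: INC baz by 11): {baz=19}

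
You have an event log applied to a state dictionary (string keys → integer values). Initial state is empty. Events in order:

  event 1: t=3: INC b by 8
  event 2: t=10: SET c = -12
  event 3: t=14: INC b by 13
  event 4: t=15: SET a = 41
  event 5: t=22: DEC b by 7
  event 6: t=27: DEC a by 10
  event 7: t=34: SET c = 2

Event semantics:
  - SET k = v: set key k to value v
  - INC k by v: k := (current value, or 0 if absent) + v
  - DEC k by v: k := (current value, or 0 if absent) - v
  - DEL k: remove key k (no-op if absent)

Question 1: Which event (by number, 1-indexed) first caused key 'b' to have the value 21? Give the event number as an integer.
Looking for first event where b becomes 21:
  event 1: b = 8
  event 2: b = 8
  event 3: b 8 -> 21  <-- first match

Answer: 3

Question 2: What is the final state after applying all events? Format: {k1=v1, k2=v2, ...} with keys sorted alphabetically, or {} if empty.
  after event 1 (t=3: INC b by 8): {b=8}
  after event 2 (t=10: SET c = -12): {b=8, c=-12}
  after event 3 (t=14: INC b by 13): {b=21, c=-12}
  after event 4 (t=15: SET a = 41): {a=41, b=21, c=-12}
  after event 5 (t=22: DEC b by 7): {a=41, b=14, c=-12}
  after event 6 (t=27: DEC a by 10): {a=31, b=14, c=-12}
  after event 7 (t=34: SET c = 2): {a=31, b=14, c=2}

Answer: {a=31, b=14, c=2}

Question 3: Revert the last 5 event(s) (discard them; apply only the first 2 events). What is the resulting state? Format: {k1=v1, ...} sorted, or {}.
Answer: {b=8, c=-12}

Derivation:
Keep first 2 events (discard last 5):
  after event 1 (t=3: INC b by 8): {b=8}
  after event 2 (t=10: SET c = -12): {b=8, c=-12}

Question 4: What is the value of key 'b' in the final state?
Track key 'b' through all 7 events:
  event 1 (t=3: INC b by 8): b (absent) -> 8
  event 2 (t=10: SET c = -12): b unchanged
  event 3 (t=14: INC b by 13): b 8 -> 21
  event 4 (t=15: SET a = 41): b unchanged
  event 5 (t=22: DEC b by 7): b 21 -> 14
  event 6 (t=27: DEC a by 10): b unchanged
  event 7 (t=34: SET c = 2): b unchanged
Final: b = 14

Answer: 14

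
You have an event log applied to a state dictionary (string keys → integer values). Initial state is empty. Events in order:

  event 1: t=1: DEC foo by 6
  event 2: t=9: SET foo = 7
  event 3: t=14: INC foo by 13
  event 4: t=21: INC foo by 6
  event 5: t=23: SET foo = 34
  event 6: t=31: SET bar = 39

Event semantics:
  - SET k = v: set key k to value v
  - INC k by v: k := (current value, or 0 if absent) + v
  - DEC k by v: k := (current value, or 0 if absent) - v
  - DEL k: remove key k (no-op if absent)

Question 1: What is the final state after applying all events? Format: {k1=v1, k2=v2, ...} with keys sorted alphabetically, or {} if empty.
Answer: {bar=39, foo=34}

Derivation:
  after event 1 (t=1: DEC foo by 6): {foo=-6}
  after event 2 (t=9: SET foo = 7): {foo=7}
  after event 3 (t=14: INC foo by 13): {foo=20}
  after event 4 (t=21: INC foo by 6): {foo=26}
  after event 5 (t=23: SET foo = 34): {foo=34}
  after event 6 (t=31: SET bar = 39): {bar=39, foo=34}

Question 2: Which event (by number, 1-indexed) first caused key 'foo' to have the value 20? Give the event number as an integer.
Answer: 3

Derivation:
Looking for first event where foo becomes 20:
  event 1: foo = -6
  event 2: foo = 7
  event 3: foo 7 -> 20  <-- first match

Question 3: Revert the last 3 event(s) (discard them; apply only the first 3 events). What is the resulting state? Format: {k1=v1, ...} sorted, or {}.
Keep first 3 events (discard last 3):
  after event 1 (t=1: DEC foo by 6): {foo=-6}
  after event 2 (t=9: SET foo = 7): {foo=7}
  after event 3 (t=14: INC foo by 13): {foo=20}

Answer: {foo=20}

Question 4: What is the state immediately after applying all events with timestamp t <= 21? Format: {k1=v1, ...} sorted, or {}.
Apply events with t <= 21 (4 events):
  after event 1 (t=1: DEC foo by 6): {foo=-6}
  after event 2 (t=9: SET foo = 7): {foo=7}
  after event 3 (t=14: INC foo by 13): {foo=20}
  after event 4 (t=21: INC foo by 6): {foo=26}

Answer: {foo=26}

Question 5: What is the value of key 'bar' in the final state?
Track key 'bar' through all 6 events:
  event 1 (t=1: DEC foo by 6): bar unchanged
  event 2 (t=9: SET foo = 7): bar unchanged
  event 3 (t=14: INC foo by 13): bar unchanged
  event 4 (t=21: INC foo by 6): bar unchanged
  event 5 (t=23: SET foo = 34): bar unchanged
  event 6 (t=31: SET bar = 39): bar (absent) -> 39
Final: bar = 39

Answer: 39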